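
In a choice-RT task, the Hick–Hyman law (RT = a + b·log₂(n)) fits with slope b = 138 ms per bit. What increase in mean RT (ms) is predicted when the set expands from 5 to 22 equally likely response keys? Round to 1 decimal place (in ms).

295.0 ms

Only the slope matters, since a is common to both: ΔRT = b·log₂(n₂/n₁).
log₂(22) − log₂(5) = 4.4594 − 2.3219 = 2.1375.
ΔRT = 138 × 2.1375 = 294.975 ms.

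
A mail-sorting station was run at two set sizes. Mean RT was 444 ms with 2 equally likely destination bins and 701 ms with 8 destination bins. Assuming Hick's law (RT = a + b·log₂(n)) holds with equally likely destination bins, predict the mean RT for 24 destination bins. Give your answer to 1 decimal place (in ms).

904.7 ms

RT is linear in log₂ n, so two points fix the line:
  b = (701 − 444) / (log₂ 8 − log₂ 2) = 257 / (3 − 1) = 128.500 ms/bit
  a = 444 − 128.500 × 1 = 315.500 ms
Then RT(24) = 315.500 + 128.500 × log₂ 24 = 315.500 + 128.500 × 4.5850 ≈ 904.668 ms.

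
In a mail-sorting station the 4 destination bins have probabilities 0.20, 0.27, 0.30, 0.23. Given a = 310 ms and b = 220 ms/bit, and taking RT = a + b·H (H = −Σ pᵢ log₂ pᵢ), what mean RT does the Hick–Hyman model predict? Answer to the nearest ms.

746 ms

Entropy contributions −pᵢ log₂ pᵢ: 0.4644, 0.5100, 0.5211, 0.4877; sum H = 1.9832 bits.
RT = a + bH = 310 + 220·1.9832 = 746.30 ms.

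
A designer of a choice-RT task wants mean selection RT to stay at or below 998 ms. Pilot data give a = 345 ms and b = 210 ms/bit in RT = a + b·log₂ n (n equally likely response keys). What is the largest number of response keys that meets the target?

Set 345 + 210·log₂ n ≤ 998 → log₂ n ≤ (998 − 345)/210 = 3.1095.
So n ≤ 2^3.1095 = 8.631; the largest integer n is 8.

8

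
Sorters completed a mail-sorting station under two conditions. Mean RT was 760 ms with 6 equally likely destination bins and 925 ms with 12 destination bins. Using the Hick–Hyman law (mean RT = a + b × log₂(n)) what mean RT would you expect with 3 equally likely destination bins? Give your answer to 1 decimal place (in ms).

RT is linear in log₂ n, so two points fix the line:
  b = (925 − 760) / (log₂ 12 − log₂ 6) = 165 / (3.5850 − 2.5850) = 165.000 ms/bit
  a = 760 − 165.000 × 2.5850 = 333.481 ms
Then RT(3) = 333.481 + 165.000 × log₂ 3 = 333.481 + 165.000 × 1.5850 ≈ 595.000 ms.

595.0 ms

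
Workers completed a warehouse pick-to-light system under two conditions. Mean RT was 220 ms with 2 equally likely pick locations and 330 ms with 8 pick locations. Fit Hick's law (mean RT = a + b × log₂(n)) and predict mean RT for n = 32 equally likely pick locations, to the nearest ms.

440 ms

RT is linear in log₂ n, so two points fix the line:
  b = (330 − 220) / (log₂ 8 − log₂ 2) = 110 / (3 − 1) = 55 ms/bit
  a = 220 − 55 × 1 = 165 ms
Then RT(32) = 165 + 55 × log₂ 32 = 165 + 55 × 5 ≈ 440.000 ms.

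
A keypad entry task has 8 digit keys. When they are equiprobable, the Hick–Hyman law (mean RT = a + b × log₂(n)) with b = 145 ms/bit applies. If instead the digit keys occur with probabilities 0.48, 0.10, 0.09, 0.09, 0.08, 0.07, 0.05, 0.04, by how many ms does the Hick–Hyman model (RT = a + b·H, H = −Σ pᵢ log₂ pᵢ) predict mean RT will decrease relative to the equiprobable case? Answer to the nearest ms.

83 ms

The RT saving is b·ΔH. Equiprobable H₀ = log₂(8) = 3.0000 bits; with the given probabilities H = 2.4277 bits.
b·(H₀ − H) = 145 × (3.0000 − 2.4277) = 82.99 ms.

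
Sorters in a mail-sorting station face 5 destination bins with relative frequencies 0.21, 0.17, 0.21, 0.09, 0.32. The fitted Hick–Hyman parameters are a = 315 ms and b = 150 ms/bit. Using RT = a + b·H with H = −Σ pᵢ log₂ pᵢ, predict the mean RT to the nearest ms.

648 ms

Entropy contributions −pᵢ log₂ pᵢ: 0.4728, 0.4346, 0.4728, 0.3127, 0.5260; sum H = 2.2189 bits.
RT = a + bH = 315 + 150·2.2189 = 647.84 ms.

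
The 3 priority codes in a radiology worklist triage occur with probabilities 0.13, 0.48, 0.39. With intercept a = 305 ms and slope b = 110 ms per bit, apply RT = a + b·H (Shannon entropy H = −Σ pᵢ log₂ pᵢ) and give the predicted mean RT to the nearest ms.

461 ms

H = 0.13·log₂(1/0.13) + 0.48·log₂(1/0.48) + 0.39·log₂(1/0.39) = 1.4207 bits.
RT = 305 + 110 × 1.4207 = 461.28 ms.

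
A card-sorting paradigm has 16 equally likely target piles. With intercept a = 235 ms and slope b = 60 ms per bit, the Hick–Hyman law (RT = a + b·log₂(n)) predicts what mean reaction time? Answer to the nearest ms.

log₂(16) = 4 bits, so RT = 235 + 60 × 4 ≈ 475.000 ms.

475 ms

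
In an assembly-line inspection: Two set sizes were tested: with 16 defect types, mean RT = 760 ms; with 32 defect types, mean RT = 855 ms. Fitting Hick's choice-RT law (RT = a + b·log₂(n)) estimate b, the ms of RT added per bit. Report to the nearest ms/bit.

95 ms/bit

b = (RT₂ − RT₁)/(log₂ n₂ − log₂ n₁) = (855 − 760)/(5 − 4) = 95 ms/bit.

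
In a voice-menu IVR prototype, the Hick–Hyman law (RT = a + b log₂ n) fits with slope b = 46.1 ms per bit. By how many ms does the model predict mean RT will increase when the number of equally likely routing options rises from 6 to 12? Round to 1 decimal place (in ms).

46.1 ms

The intercept a cancels: ΔRT = b·(log₂ n₂ − log₂ n₁) = b·log₂(n₂/n₁).
log₂(12) − log₂(6) = log₂(12/6) = log₂(2) = 1.
ΔRT = 46.1 × 1.0000 = 46.100 ms.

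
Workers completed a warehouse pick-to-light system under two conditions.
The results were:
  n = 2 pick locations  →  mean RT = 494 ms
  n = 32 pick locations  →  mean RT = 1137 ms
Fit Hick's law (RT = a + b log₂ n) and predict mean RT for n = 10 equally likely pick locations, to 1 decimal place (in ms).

Fit slope and intercept:
  b = (1137 − 494) / (log₂ 32 − log₂ 2) = 643 / (5 − 1) = 160.750 ms/bit
  a = 494 − 160.750 × 1 = 333.250 ms
Then RT(10) = 333.250 + 160.750 × log₂ 10 = 333.250 + 160.750 × 3.3219 ≈ 867.250 ms.

867.2 ms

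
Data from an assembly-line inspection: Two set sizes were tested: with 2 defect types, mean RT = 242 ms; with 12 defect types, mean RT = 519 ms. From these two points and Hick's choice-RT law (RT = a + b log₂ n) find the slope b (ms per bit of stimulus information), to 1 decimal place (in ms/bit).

107.2 ms/bit

The slope on a log₂ axis is (519 − 242) / (3.5850 − 1) = 107.158 ms/bit.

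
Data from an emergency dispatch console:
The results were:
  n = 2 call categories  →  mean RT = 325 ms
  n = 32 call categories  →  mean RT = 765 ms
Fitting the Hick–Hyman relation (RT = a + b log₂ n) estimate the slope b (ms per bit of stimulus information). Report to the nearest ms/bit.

The slope on a log₂ axis is (765 − 325) / (5 − 1) = 110 ms/bit.

110 ms/bit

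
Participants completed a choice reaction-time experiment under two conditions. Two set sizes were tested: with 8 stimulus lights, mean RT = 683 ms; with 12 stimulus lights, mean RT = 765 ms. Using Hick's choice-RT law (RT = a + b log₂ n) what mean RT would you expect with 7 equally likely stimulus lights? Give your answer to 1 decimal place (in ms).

656.0 ms

Solve the two-equation system in a and b:
  b = (765 − 683) / (log₂ 12 − log₂ 8) = 82 / (3.5850 − 3) = 140.180 ms/bit
  a = 683 − 140.180 × 3 = 262.460 ms
Then RT(7) = 262.460 + 140.180 × log₂ 7 = 262.460 + 140.180 × 2.8074 ≈ 655.995 ms.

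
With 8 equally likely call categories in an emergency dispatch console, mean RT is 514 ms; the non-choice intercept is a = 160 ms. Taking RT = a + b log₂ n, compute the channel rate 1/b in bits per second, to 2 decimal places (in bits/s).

8.47 bits/s

b = (514 − 160)/log₂ 8 = 354/3 = 118.000 ms per bit = 0.11800 s/bit; the reciprocal is 8.475 bits/s.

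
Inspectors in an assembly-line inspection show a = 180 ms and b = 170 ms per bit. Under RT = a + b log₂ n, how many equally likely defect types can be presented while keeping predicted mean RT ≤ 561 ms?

4

170·log₂ n ≤ 561 − 180 = 381, giving log₂ n ≤ 2.2412 and n ≤ 4.728. The largest whole number is 4.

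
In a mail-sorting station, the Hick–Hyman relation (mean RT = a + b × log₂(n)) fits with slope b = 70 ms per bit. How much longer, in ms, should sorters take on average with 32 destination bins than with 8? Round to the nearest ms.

140 ms

Only the slope matters, since a is common to both: ΔRT = b·log₂(n₂/n₁).
log₂(32) − log₂(8) = log₂(32/8) = log₂(4) = 2.
ΔRT = 70 × 2.0000 = 140.000 ms.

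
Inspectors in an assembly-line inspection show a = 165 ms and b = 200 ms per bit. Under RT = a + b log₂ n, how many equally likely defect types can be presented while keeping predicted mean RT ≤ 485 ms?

3

Set 165 + 200·log₂ n ≤ 485 → log₂ n ≤ (485 − 165)/200 = 1.6000.
So n ≤ 2^1.6000 = 3.031; the largest integer n is 3.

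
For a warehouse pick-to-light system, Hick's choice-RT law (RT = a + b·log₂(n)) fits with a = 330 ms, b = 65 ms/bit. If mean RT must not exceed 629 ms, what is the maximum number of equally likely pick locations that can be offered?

65·log₂ n ≤ 629 − 330 = 299, giving log₂ n ≤ 4.6000 and n ≤ 24.251. The largest whole number is 24.

24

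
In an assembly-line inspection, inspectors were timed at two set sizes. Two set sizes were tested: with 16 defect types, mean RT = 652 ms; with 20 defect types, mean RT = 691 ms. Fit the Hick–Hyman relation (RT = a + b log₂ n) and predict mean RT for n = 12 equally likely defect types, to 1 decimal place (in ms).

601.7 ms

With log₂ n on the abscissa the relation is linear; from the two conditions:
  b = (691 − 652) / (log₂ 20 − log₂ 16) = 39 / (4.3219 − 4) = 121.145 ms/bit
  a = 652 − 121.145 × 4 = 167.420 ms
Then RT(12) = 167.420 + 121.145 × log₂ 12 = 167.420 + 121.145 × 3.5850 ≈ 601.720 ms.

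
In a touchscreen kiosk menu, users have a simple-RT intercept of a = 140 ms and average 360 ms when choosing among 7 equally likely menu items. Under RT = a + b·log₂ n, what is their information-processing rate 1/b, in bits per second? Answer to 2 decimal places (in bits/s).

12.76 bits/s

b = (360 − 140)/log₂ 7 = 220/2.8074 = 78.366 ms per bit = 0.07837 s/bit; the reciprocal is 12.761 bits/s.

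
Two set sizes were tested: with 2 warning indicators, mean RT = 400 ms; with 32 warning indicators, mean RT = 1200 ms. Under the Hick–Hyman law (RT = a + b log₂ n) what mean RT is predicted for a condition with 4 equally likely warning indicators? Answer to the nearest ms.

With log₂ n on the abscissa the relation is linear; from the two conditions:
  b = (1200 − 400) / (log₂ 32 − log₂ 2) = 800 / (5 − 1) = 200 ms/bit
  a = 400 − 200 × 1 = 200 ms
Then RT(4) = 200 + 200 × log₂ 4 = 200 + 200 × 2 ≈ 600.000 ms.

600 ms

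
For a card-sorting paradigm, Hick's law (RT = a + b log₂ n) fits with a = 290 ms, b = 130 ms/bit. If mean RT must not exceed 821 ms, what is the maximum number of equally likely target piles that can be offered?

16

Set 290 + 130·log₂ n ≤ 821 → log₂ n ≤ (821 − 290)/130 = 4.0846.
So n ≤ 2^4.0846 = 16.966; the largest integer n is 16.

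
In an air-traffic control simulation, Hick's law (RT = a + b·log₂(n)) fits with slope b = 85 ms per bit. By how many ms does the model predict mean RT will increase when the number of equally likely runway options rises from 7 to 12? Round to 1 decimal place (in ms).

ΔRT = (a + b log₂ n₂) − (a + b log₂ n₁) = b·(log₂ n₂ − log₂ n₁).
log₂(12) − log₂(7) = 3.5850 − 2.8074 = 0.7776.
ΔRT = 85 × 0.7776 = 66.097 ms.

66.1 ms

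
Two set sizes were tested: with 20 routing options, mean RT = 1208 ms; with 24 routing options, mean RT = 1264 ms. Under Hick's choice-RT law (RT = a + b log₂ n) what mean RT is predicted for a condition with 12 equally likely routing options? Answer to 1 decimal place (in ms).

1051.1 ms

RT is linear in log₂ n, so two points fix the line:
  b = (1264 − 1208) / (log₂ 24 − log₂ 20) = 56 / (4.5850 − 4.3219) = 212.900 ms/bit
  a = 1208 − 212.900 × 4.3219 = 287.862 ms
Then RT(12) = 287.862 + 212.900 × log₂ 12 = 287.862 + 212.900 × 3.5850 ≈ 1051.100 ms.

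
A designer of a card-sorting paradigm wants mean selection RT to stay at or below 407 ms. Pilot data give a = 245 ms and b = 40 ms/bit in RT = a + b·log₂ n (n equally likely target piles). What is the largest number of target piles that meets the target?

16

40·log₂ n ≤ 407 − 245 = 162, giving log₂ n ≤ 4.0500 and n ≤ 16.564. The largest whole number is 16.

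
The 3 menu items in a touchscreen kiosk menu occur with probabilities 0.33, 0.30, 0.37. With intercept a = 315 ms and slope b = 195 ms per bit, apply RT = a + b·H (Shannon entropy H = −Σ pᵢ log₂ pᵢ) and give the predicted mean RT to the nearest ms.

623 ms

H = 0.33·log₂(1/0.33) + 0.30·log₂(1/0.30) + 0.37·log₂(1/0.37) = 1.5796 bits.
RT = 315 + 195 × 1.5796 = 623.03 ms.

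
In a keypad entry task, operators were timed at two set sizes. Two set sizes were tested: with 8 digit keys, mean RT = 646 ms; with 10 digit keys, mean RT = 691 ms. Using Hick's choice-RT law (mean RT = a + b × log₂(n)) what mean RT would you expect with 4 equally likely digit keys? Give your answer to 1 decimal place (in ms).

Solve the two-equation system in a and b:
  b = (691 − 646) / (log₂ 10 − log₂ 8) = 45 / (3.3219 − 3) = 139.783 ms/bit
  a = 646 − 139.783 × 3 = 226.652 ms
Then RT(4) = 226.652 + 139.783 × log₂ 4 = 226.652 + 139.783 × 2 ≈ 506.217 ms.

506.2 ms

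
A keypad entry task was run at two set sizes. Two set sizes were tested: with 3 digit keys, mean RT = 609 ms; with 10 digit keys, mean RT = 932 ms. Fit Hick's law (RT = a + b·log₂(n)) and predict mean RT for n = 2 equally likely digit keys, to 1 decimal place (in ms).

RT is linear in log₂ n, so two points fix the line:
  b = (932 − 609) / (log₂ 10 − log₂ 3) = 323 / (3.3219 − 1.5850) = 185.956 ms/bit
  a = 609 − 185.956 × 1.5850 = 314.266 ms
Then RT(2) = 314.266 + 185.956 × log₂ 2 = 314.266 + 185.956 × 1 ≈ 500.222 ms.

500.2 ms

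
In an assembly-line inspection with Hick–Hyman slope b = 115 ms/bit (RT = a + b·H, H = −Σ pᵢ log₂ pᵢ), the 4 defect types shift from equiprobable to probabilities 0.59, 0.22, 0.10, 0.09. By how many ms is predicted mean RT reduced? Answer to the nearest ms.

49 ms

Equiprobable entropy H₀ = log₂ 4 = 2.0000 bits.
Skewed entropy H = −Σ pᵢ log₂ pᵢ = 1.5745 bits.
ΔRT = b·(H₀ − H) = 115 × 0.4255 = 48.93 ms.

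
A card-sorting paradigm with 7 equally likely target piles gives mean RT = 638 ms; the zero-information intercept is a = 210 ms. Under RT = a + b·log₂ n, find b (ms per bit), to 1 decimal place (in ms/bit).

152.5 ms/bit

b = (638 − 210) / log₂(7) = 428 / 2.8074 = 152.457 ms/bit.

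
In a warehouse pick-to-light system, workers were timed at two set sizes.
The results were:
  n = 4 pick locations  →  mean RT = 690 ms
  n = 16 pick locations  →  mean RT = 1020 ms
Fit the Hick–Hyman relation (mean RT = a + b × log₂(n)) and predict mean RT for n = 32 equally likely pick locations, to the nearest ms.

RT is linear in log₂ n, so two points fix the line:
  b = (1020 − 690) / (log₂ 16 − log₂ 4) = 330 / (4 − 2) = 165 ms/bit
  a = 690 − 165 × 2 = 360 ms
Then RT(32) = 360 + 165 × log₂ 32 = 360 + 165 × 5 ≈ 1185.000 ms.

1185 ms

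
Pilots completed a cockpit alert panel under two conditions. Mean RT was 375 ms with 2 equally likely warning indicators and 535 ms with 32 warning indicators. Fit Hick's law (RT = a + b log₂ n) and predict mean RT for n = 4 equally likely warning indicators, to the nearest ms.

415 ms

Fit slope and intercept:
  b = (535 − 375) / (log₂ 32 − log₂ 2) = 160 / (5 − 1) = 40 ms/bit
  a = 375 − 40 × 1 = 335 ms
Then RT(4) = 335 + 40 × log₂ 4 = 335 + 40 × 2 ≈ 415.000 ms.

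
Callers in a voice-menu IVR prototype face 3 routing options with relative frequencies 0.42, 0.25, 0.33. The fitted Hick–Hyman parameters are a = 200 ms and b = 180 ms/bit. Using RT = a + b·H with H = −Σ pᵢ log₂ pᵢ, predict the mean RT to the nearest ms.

H = 0.42·log₂(1/0.42) + 0.25·log₂(1/0.25) + 0.33·log₂(1/0.33) = 1.5535 bits.
RT = 200 + 180 × 1.5535 = 479.62 ms.

480 ms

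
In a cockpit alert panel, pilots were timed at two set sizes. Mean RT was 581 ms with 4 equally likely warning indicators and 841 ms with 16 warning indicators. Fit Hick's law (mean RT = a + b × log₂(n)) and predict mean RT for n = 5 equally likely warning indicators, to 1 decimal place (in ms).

RT is linear in log₂ n, so two points fix the line:
  b = (841 − 581) / (log₂ 16 − log₂ 4) = 260 / (4 − 2) = 130.000 ms/bit
  a = 581 − 130.000 × 2 = 321.000 ms
Then RT(5) = 321.000 + 130.000 × log₂ 5 = 321.000 + 130.000 × 2.3219 ≈ 622.851 ms.

622.9 ms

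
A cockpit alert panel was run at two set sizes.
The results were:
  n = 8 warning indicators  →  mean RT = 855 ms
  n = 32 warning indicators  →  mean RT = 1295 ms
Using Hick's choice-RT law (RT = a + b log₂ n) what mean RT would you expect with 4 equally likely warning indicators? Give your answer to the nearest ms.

RT is linear in log₂ n, so two points fix the line:
  b = (1295 − 855) / (log₂ 32 − log₂ 8) = 440 / (5 − 3) = 220 ms/bit
  a = 855 − 220 × 3 = 195 ms
Then RT(4) = 195 + 220 × log₂ 4 = 195 + 220 × 2 ≈ 635.000 ms.

635 ms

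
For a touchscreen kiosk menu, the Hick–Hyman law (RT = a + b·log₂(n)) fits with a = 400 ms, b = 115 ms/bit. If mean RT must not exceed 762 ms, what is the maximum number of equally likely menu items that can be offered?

8

115·log₂ n ≤ 762 − 400 = 362, giving log₂ n ≤ 3.1478 and n ≤ 8.863. The largest whole number is 8.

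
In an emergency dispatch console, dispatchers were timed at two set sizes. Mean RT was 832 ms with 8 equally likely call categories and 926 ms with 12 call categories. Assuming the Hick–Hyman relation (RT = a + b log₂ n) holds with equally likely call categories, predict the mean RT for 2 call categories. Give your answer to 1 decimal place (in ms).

Fit slope and intercept:
  b = (926 − 832) / (log₂ 12 − log₂ 8) = 94 / (3.5850 − 3) = 160.694 ms/bit
  a = 832 − 160.694 × 3 = 349.918 ms
Then RT(2) = 349.918 + 160.694 × log₂ 2 = 349.918 + 160.694 × 1 ≈ 510.612 ms.

510.6 ms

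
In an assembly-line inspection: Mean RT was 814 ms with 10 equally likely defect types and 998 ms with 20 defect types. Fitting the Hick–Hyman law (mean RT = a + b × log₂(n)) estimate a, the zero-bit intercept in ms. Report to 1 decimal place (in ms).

b = (RT₂ − RT₁)/(log₂ n₂ − log₂ n₁) = (998 − 814)/(4.3219 − 3.3219) = 184.000 ms/bit.
Intercept: a = 814 − 184.000·log₂(10) = 202.765 ms.

202.8 ms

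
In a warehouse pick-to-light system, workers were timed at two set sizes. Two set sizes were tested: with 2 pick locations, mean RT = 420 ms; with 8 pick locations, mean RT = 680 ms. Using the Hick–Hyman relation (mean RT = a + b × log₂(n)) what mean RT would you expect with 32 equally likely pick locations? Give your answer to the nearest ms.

940 ms

Solve the two-equation system in a and b:
  b = (680 − 420) / (log₂ 8 − log₂ 2) = 260 / (3 − 1) = 130 ms/bit
  a = 420 − 130 × 1 = 290 ms
Then RT(32) = 290 + 130 × log₂ 32 = 290 + 130 × 5 ≈ 940.000 ms.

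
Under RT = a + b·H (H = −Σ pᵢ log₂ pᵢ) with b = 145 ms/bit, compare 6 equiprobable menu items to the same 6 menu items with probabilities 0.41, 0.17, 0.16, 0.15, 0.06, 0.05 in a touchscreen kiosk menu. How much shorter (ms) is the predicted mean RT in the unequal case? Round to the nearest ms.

48 ms

Equiprobable entropy H₀ = log₂ 6 = 2.5850 bits.
Skewed entropy H = −Σ pᵢ log₂ pᵢ = 2.2552 bits.
ΔRT = b·(H₀ − H) = 145 × 0.3298 = 47.82 ms.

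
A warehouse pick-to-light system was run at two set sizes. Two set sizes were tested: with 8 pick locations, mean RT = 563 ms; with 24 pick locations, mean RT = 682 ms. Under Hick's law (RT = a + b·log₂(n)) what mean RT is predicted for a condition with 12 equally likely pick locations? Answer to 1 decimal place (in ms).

606.9 ms

Fit slope and intercept:
  b = (682 − 563) / (log₂ 24 − log₂ 8) = 119 / (4.5850 − 3) = 75.081 ms/bit
  a = 563 − 75.081 × 3 = 337.758 ms
Then RT(12) = 337.758 + 75.081 × log₂ 12 = 337.758 + 75.081 × 3.5850 ≈ 606.919 ms.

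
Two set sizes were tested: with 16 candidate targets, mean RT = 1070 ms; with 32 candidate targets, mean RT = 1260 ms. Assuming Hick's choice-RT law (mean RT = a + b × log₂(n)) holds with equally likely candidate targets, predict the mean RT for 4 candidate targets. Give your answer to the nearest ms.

690 ms

With log₂ n on the abscissa the relation is linear; from the two conditions:
  b = (1260 − 1070) / (log₂ 32 − log₂ 16) = 190 / (5 − 4) = 190 ms/bit
  a = 1070 − 190 × 4 = 310 ms
Then RT(4) = 310 + 190 × log₂ 4 = 310 + 190 × 2 ≈ 690.000 ms.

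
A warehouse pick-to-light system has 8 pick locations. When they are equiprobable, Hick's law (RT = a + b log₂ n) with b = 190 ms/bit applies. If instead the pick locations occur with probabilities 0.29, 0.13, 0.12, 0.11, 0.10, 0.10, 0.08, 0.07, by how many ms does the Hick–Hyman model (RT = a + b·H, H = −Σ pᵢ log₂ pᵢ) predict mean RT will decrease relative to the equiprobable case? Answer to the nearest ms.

The RT saving is b·ΔH. Equiprobable H₀ = log₂(8) = 3.0000 bits; with the given probabilities H = 2.8424 bits.
b·(H₀ − H) = 190 × (3.0000 − 2.8424) = 29.95 ms.

30 ms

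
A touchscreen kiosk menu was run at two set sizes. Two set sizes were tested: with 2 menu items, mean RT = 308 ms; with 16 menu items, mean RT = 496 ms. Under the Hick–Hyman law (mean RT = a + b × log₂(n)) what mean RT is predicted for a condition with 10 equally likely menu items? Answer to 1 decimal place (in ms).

RT is linear in log₂ n, so two points fix the line:
  b = (496 − 308) / (log₂ 16 − log₂ 2) = 188 / (4 − 1) = 62.667 ms/bit
  a = 308 − 62.667 × 1 = 245.333 ms
Then RT(10) = 245.333 + 62.667 × log₂ 10 = 245.333 + 62.667 × 3.3219 ≈ 453.507 ms.

453.5 ms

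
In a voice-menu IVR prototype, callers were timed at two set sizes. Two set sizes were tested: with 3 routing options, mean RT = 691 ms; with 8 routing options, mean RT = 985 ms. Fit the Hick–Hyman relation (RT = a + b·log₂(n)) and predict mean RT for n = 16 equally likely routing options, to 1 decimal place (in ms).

1192.8 ms

Fit slope and intercept:
  b = (985 − 691) / (log₂ 8 − log₂ 3) = 294 / (3 − 1.5850) = 207.768 ms/bit
  a = 691 − 207.768 × 1.5850 = 361.695 ms
Then RT(16) = 361.695 + 207.768 × log₂ 16 = 361.695 + 207.768 × 4 ≈ 1192.768 ms.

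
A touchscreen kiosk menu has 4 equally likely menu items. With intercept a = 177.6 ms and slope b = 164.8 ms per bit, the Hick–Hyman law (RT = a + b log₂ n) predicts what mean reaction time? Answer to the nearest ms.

507 ms

log₂(4) = 2 bits, so RT = 177.6 + 164.8 × 2 ≈ 507.200 ms.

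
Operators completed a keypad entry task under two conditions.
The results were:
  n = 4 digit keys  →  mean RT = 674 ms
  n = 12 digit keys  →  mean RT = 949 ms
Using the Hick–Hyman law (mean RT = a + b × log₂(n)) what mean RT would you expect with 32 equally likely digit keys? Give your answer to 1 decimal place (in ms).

1194.5 ms

Solve the two-equation system in a and b:
  b = (949 − 674) / (log₂ 12 − log₂ 4) = 275 / (3.5850 − 2) = 173.506 ms/bit
  a = 674 − 173.506 × 2 = 326.989 ms
Then RT(32) = 326.989 + 173.506 × log₂ 32 = 326.989 + 173.506 × 5 ≈ 1194.517 ms.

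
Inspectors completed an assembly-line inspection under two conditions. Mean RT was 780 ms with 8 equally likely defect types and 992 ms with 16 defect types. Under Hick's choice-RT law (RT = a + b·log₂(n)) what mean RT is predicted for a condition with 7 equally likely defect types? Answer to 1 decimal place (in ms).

739.2 ms

With log₂ n on the abscissa the relation is linear; from the two conditions:
  b = (992 − 780) / (log₂ 16 − log₂ 8) = 212 / (4 − 3) = 212.000 ms/bit
  a = 780 − 212.000 × 3 = 144.000 ms
Then RT(7) = 144.000 + 212.000 × log₂ 7 = 144.000 + 212.000 × 2.8074 ≈ 739.159 ms.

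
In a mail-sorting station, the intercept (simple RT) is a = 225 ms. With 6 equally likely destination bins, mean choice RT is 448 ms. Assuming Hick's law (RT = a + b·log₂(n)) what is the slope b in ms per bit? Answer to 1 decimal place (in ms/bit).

b = (448 − 225) / log₂(6) = 223 / 2.5850 = 86.268 ms/bit.

86.3 ms/bit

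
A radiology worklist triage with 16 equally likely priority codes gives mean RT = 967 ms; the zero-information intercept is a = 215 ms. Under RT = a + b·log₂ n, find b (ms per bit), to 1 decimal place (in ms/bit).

b = (967 − 215) / log₂(16) = 752 / 4 = 188.000 ms/bit.

188.0 ms/bit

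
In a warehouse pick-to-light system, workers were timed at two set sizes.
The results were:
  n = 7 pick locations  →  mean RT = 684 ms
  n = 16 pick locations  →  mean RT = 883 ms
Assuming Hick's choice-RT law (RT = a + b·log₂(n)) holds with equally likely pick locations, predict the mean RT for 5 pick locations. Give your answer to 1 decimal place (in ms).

Solve the two-equation system in a and b:
  b = (883 − 684) / (log₂ 16 − log₂ 7) = 199 / (4 − 2.8074) = 166.856 ms/bit
  a = 684 − 166.856 × 2.8074 = 215.576 ms
Then RT(5) = 215.576 + 166.856 × log₂ 5 = 215.576 + 166.856 × 2.3219 ≈ 603.004 ms.

603.0 ms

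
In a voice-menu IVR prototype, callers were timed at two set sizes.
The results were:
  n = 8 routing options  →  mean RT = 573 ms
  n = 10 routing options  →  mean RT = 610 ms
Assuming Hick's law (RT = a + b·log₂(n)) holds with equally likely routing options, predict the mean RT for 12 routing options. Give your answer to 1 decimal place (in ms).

Fit slope and intercept:
  b = (610 − 573) / (log₂ 10 − log₂ 8) = 37 / (3.3219 − 3) = 114.932 ms/bit
  a = 573 − 114.932 × 3 = 228.203 ms
Then RT(12) = 228.203 + 114.932 × log₂ 12 = 228.203 + 114.932 × 3.5850 ≈ 640.231 ms.

640.2 ms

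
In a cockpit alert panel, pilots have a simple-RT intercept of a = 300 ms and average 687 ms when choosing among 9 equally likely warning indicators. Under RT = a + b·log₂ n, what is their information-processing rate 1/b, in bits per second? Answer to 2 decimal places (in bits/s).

b = (687 − 300)/log₂ 9 = 387/3.1699 = 122.085 ms per bit = 0.12208 s/bit; the reciprocal is 8.191 bits/s.

8.19 bits/s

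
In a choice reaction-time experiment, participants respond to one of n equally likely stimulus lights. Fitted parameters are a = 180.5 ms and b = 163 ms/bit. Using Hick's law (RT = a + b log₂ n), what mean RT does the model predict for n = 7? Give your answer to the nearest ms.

638 ms

log₂(7) = 2.8074 bits, so RT = 180.5 + 163 × 2.8074 ≈ 638.099 ms.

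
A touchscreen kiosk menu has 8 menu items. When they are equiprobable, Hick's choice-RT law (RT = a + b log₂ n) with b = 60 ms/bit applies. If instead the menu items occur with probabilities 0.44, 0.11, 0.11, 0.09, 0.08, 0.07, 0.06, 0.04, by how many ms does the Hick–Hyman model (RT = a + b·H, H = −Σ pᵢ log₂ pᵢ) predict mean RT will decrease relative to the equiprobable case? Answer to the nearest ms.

29 ms

Equiprobable entropy H₀ = log₂ 8 = 3.0000 bits.
Skewed entropy H = −Σ pᵢ log₂ pᵢ = 2.5237 bits.
ΔRT = b·(H₀ − H) = 60 × 0.4763 = 28.58 ms.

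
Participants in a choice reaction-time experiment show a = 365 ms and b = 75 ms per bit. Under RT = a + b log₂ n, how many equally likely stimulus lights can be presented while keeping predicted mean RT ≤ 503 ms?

3

Information budget: (503 − 365)/75 = 1.8400 bits, so n ≤ 2^1.8400 = 3.580 → at most 3.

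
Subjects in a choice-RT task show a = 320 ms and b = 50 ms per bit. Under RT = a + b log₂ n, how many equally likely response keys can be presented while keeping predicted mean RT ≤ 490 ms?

10

50·log₂ n ≤ 490 − 320 = 170, giving log₂ n ≤ 3.4000 and n ≤ 10.556. The largest whole number is 10.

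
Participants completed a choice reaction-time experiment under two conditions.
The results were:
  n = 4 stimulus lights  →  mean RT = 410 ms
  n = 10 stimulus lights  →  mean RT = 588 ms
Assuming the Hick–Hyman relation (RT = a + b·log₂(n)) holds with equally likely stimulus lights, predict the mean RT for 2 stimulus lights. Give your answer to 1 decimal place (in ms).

275.3 ms

With log₂ n on the abscissa the relation is linear; from the two conditions:
  b = (588 − 410) / (log₂ 10 − log₂ 4) = 178 / (3.3219 − 2) = 134.652 ms/bit
  a = 410 − 134.652 × 2 = 140.696 ms
Then RT(2) = 140.696 + 134.652 × log₂ 2 = 140.696 + 134.652 × 1 ≈ 275.348 ms.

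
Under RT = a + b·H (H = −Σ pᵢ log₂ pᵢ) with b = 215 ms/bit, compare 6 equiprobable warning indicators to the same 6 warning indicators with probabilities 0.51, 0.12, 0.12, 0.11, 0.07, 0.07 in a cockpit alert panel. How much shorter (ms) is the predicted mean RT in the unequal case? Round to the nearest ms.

Equiprobable entropy H₀ = log₂ 6 = 2.5850 bits.
Skewed entropy H = −Σ pᵢ log₂ pᵢ = 2.1170 bits.
ΔRT = b·(H₀ − H) = 215 × 0.4680 = 100.62 ms.

101 ms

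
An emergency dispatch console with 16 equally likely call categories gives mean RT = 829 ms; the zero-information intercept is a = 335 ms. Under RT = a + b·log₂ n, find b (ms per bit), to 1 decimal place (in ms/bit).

log₂(16) = 4 bits.
b = (RT − a)/log₂ n = (829 − 335) / 4 = 123.500 ms/bit.

123.5 ms/bit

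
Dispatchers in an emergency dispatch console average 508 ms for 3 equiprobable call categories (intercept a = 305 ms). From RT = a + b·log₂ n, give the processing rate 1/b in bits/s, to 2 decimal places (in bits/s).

Choice component = 508 − 305 = 203 ms over log₂(3) = 1.5850 bits.
b = 203 / 1.5850 = 128.079 ms/bit, so 1/b = 7.808 bits/s.

7.81 bits/s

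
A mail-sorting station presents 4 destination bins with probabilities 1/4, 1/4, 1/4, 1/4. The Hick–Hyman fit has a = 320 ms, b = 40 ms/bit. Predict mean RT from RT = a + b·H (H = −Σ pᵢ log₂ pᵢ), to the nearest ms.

Each term −pᵢ log₂ pᵢ: 0.25·2 + 0.25·2 + 0.25·2 + 0.25·2; summed, H = 2.000 bits.
Mean RT = a + bH = 320 + 40·2.000 = 400.00 ms.

400 ms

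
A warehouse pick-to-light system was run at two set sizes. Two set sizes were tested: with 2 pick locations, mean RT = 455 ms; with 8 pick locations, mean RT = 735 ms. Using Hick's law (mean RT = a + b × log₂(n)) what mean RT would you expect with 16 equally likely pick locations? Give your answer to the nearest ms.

With log₂ n on the abscissa the relation is linear; from the two conditions:
  b = (735 − 455) / (log₂ 8 − log₂ 2) = 280 / (3 − 1) = 140 ms/bit
  a = 455 − 140 × 1 = 315 ms
Then RT(16) = 315 + 140 × log₂ 16 = 315 + 140 × 4 ≈ 875.000 ms.

875 ms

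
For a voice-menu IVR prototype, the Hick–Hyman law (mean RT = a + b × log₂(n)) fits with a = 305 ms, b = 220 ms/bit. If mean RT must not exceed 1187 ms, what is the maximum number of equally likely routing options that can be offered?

16

220·log₂ n ≤ 1187 − 305 = 882, giving log₂ n ≤ 4.0091 and n ≤ 16.101. The largest whole number is 16.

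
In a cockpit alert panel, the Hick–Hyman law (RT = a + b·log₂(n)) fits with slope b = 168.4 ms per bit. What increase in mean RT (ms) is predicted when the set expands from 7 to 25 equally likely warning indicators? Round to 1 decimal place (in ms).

309.3 ms

ΔRT = (a + b log₂ n₂) − (a + b log₂ n₁) = b·(log₂ n₂ − log₂ n₁).
log₂(25) − log₂(7) = 4.6439 − 2.8074 = 1.8365.
ΔRT = 168.4 × 1.8365 = 309.267 ms.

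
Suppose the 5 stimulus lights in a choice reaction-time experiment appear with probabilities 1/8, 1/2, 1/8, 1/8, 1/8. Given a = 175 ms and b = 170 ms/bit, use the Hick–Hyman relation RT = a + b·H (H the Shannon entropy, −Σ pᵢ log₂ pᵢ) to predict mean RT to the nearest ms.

Each term −pᵢ log₂ pᵢ: 0.125·3 + 0.5·1 + 0.125·3 + 0.125·3 + 0.125·3; summed, H = 2.000 bits.
Mean RT = a + bH = 175 + 170·2.000 = 515.00 ms.

515 ms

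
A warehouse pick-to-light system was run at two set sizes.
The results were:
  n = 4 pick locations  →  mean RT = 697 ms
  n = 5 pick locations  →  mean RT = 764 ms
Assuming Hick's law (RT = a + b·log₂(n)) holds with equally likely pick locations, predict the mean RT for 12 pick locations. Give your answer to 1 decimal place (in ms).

1026.9 ms

RT is linear in log₂ n, so two points fix the line:
  b = (764 − 697) / (log₂ 5 − log₂ 4) = 67 / (2.3219 − 2) = 208.121 ms/bit
  a = 697 − 208.121 × 2 = 280.758 ms
Then RT(12) = 280.758 + 208.121 × log₂ 12 = 280.758 + 208.121 × 3.5850 ≈ 1026.864 ms.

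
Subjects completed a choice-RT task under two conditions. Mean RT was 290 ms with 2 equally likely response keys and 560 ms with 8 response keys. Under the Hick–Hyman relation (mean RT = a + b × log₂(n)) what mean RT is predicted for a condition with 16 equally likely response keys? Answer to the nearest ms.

695 ms

RT is linear in log₂ n, so two points fix the line:
  b = (560 − 290) / (log₂ 8 − log₂ 2) = 270 / (3 − 1) = 135 ms/bit
  a = 290 − 135 × 1 = 155 ms
Then RT(16) = 155 + 135 × log₂ 16 = 155 + 135 × 4 ≈ 695.000 ms.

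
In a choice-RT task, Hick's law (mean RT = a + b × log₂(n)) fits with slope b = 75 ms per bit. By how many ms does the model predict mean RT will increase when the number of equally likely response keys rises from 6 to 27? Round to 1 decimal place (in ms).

162.7 ms

Only the slope matters, since a is common to both: ΔRT = b·log₂(n₂/n₁).
log₂(27) − log₂(6) = 4.7549 − 2.5850 = 2.1699.
ΔRT = 75 × 2.1699 = 162.744 ms.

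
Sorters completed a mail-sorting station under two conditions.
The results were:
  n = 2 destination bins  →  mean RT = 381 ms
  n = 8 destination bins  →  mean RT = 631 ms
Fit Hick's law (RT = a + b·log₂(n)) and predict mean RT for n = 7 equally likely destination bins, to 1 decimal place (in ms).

Fit slope and intercept:
  b = (631 − 381) / (log₂ 8 − log₂ 2) = 250 / (3 − 1) = 125.000 ms/bit
  a = 381 − 125.000 × 1 = 256.000 ms
Then RT(7) = 256.000 + 125.000 × log₂ 7 = 256.000 + 125.000 × 2.8074 ≈ 606.919 ms.

606.9 ms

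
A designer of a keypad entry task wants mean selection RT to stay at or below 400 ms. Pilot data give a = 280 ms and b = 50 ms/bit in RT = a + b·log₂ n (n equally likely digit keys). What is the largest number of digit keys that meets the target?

50·log₂ n ≤ 400 − 280 = 120, giving log₂ n ≤ 2.4000 and n ≤ 5.278. The largest whole number is 5.

5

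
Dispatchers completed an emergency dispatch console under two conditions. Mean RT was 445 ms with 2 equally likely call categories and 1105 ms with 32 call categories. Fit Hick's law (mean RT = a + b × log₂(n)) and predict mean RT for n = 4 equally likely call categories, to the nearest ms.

610 ms

With log₂ n on the abscissa the relation is linear; from the two conditions:
  b = (1105 − 445) / (log₂ 32 − log₂ 2) = 660 / (5 − 1) = 165 ms/bit
  a = 445 − 165 × 1 = 280 ms
Then RT(4) = 280 + 165 × log₂ 4 = 280 + 165 × 2 ≈ 610.000 ms.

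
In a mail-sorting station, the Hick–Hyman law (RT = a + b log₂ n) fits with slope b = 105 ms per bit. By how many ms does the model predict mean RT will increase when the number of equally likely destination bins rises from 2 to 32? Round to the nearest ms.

Only the slope matters, since a is common to both: ΔRT = b·log₂(n₂/n₁).
log₂(32) − log₂(2) = log₂(32/2) = log₂(16) = 4.
ΔRT = 105 × 4.0000 = 420.000 ms.

420 ms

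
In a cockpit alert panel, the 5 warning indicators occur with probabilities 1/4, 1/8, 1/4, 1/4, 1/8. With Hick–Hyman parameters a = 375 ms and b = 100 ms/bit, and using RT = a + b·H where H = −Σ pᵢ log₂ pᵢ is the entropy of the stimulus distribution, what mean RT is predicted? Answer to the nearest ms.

Each term −pᵢ log₂ pᵢ: 0.25·2 + 0.125·3 + 0.25·2 + 0.25·2 + 0.125·3; summed, H = 2.250 bits.
Mean RT = a + bH = 375 + 100·2.250 = 600.00 ms.

600 ms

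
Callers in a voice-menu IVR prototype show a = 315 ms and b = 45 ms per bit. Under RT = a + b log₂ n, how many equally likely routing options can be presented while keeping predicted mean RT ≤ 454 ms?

8

Set 315 + 45·log₂ n ≤ 454 → log₂ n ≤ (454 − 315)/45 = 3.0889.
So n ≤ 2^3.0889 = 8.508; the largest integer n is 8.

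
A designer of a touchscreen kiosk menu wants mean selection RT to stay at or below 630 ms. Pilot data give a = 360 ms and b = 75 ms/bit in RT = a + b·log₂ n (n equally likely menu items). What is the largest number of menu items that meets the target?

12

Set 360 + 75·log₂ n ≤ 630 → log₂ n ≤ (630 − 360)/75 = 3.6000.
So n ≤ 2^3.6000 = 12.126; the largest integer n is 12.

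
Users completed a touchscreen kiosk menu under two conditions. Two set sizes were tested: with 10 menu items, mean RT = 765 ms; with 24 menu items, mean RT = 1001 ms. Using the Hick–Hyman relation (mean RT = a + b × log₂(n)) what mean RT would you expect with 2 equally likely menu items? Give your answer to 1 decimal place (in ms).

331.1 ms

RT is linear in log₂ n, so two points fix the line:
  b = (1001 − 765) / (log₂ 24 − log₂ 10) = 236 / (4.5850 − 3.3219) = 186.852 ms/bit
  a = 765 − 186.852 × 3.3219 = 144.292 ms
Then RT(2) = 144.292 + 186.852 × log₂ 2 = 144.292 + 186.852 × 1 ≈ 331.144 ms.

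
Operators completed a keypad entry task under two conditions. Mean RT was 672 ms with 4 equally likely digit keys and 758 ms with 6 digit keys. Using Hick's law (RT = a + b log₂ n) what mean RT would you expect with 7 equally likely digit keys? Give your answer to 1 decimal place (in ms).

Solve the two-equation system in a and b:
  b = (758 − 672) / (log₂ 6 − log₂ 4) = 86 / (2.5850 − 2) = 147.018 ms/bit
  a = 672 − 147.018 × 2 = 377.964 ms
Then RT(7) = 377.964 + 147.018 × log₂ 7 = 377.964 + 147.018 × 2.8074 ≈ 790.696 ms.

790.7 ms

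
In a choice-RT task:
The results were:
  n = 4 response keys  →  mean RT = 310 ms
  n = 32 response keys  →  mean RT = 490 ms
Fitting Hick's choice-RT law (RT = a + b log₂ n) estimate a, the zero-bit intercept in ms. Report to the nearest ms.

b = (RT₂ − RT₁)/(log₂ n₂ − log₂ n₁) = (490 − 310)/(5 − 2) = 60 ms/bit.
Intercept: a = 310 − 60·log₂(4) = 190.000 ms.

190 ms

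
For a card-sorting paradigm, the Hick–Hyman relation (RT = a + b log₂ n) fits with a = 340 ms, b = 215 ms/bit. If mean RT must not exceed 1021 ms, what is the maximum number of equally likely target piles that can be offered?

Information budget: (1021 − 340)/215 = 3.1674 bits, so n ≤ 2^3.1674 = 8.985 → at most 8.

8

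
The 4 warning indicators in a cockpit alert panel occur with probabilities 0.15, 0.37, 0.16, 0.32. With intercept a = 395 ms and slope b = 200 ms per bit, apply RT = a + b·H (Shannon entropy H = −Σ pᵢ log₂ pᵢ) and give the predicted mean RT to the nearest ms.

H = 0.15·log₂(1/0.15) + 0.37·log₂(1/0.37) + 0.16·log₂(1/0.16) + 0.32·log₂(1/0.32) = 1.8903 bits.
RT = 395 + 200 × 1.8903 = 773.06 ms.

773 ms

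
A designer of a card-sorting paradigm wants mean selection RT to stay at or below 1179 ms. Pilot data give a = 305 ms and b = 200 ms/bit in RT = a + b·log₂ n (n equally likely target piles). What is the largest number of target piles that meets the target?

Set 305 + 200·log₂ n ≤ 1179 → log₂ n ≤ (1179 − 305)/200 = 4.3700.
So n ≤ 2^4.3700 = 20.678; the largest integer n is 20.

20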